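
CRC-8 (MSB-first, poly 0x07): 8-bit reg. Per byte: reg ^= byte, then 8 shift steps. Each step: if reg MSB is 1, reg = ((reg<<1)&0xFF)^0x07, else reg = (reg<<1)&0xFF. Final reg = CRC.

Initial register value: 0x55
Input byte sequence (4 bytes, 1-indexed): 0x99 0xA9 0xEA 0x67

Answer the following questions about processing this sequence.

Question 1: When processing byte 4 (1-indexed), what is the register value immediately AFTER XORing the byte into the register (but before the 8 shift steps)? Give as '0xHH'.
Register before byte 4: 0x4A
Byte 4: 0x67
0x4A XOR 0x67 = 0x2D

Answer: 0x2D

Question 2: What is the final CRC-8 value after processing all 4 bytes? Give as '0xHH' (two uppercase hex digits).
After byte 1 (0x99): reg=0x6A
After byte 2 (0xA9): reg=0x47
After byte 3 (0xEA): reg=0x4A
After byte 4 (0x67): reg=0xC3

Answer: 0xC3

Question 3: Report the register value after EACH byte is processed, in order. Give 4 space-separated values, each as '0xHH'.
0x6A 0x47 0x4A 0xC3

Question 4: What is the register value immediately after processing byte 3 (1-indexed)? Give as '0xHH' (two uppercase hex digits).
Answer: 0x4A

Derivation:
After byte 1 (0x99): reg=0x6A
After byte 2 (0xA9): reg=0x47
After byte 3 (0xEA): reg=0x4A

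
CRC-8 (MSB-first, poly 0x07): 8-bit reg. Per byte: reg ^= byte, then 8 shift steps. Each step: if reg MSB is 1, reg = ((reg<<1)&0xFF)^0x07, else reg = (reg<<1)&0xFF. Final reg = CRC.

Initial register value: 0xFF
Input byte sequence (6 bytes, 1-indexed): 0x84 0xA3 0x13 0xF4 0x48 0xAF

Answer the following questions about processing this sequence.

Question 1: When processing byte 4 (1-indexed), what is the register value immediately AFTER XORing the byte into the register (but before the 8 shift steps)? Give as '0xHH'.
Register before byte 4: 0xD5
Byte 4: 0xF4
0xD5 XOR 0xF4 = 0x21

Answer: 0x21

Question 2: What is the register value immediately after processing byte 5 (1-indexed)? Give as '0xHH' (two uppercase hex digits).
Answer: 0x44

Derivation:
After byte 1 (0x84): reg=0x66
After byte 2 (0xA3): reg=0x55
After byte 3 (0x13): reg=0xD5
After byte 4 (0xF4): reg=0xE7
After byte 5 (0x48): reg=0x44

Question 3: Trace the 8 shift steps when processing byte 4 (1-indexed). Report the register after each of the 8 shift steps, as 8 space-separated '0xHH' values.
Answer: 0x42 0x84 0x0F 0x1E 0x3C 0x78 0xF0 0xE7

Derivation:
After byte 1 (0x84): reg=0x66
After byte 2 (0xA3): reg=0x55
After byte 3 (0x13): reg=0xD5
Register before byte 4: 0xD5
After XOR with byte 0xF4: 0x21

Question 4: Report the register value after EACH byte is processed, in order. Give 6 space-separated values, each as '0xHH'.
0x66 0x55 0xD5 0xE7 0x44 0x9F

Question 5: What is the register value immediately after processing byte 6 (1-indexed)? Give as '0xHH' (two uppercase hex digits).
After byte 1 (0x84): reg=0x66
After byte 2 (0xA3): reg=0x55
After byte 3 (0x13): reg=0xD5
After byte 4 (0xF4): reg=0xE7
After byte 5 (0x48): reg=0x44
After byte 6 (0xAF): reg=0x9F

Answer: 0x9F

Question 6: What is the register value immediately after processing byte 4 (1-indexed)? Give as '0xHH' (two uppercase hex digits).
After byte 1 (0x84): reg=0x66
After byte 2 (0xA3): reg=0x55
After byte 3 (0x13): reg=0xD5
After byte 4 (0xF4): reg=0xE7

Answer: 0xE7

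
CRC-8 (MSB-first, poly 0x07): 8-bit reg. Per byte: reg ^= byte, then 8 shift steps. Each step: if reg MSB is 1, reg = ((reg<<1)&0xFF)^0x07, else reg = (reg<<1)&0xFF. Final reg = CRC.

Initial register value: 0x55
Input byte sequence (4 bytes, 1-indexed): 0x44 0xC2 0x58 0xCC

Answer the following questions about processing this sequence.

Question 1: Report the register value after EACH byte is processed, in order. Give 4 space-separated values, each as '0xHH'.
0x77 0x02 0x81 0xE4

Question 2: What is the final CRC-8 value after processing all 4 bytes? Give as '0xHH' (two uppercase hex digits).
After byte 1 (0x44): reg=0x77
After byte 2 (0xC2): reg=0x02
After byte 3 (0x58): reg=0x81
After byte 4 (0xCC): reg=0xE4

Answer: 0xE4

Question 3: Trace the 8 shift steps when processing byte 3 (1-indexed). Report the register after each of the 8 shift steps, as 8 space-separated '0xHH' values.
Answer: 0xB4 0x6F 0xDE 0xBB 0x71 0xE2 0xC3 0x81

Derivation:
After byte 1 (0x44): reg=0x77
After byte 2 (0xC2): reg=0x02
Register before byte 3: 0x02
After XOR with byte 0x58: 0x5A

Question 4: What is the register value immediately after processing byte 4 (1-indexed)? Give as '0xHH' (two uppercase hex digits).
Answer: 0xE4

Derivation:
After byte 1 (0x44): reg=0x77
After byte 2 (0xC2): reg=0x02
After byte 3 (0x58): reg=0x81
After byte 4 (0xCC): reg=0xE4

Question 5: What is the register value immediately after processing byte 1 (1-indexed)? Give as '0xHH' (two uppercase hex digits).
Answer: 0x77

Derivation:
After byte 1 (0x44): reg=0x77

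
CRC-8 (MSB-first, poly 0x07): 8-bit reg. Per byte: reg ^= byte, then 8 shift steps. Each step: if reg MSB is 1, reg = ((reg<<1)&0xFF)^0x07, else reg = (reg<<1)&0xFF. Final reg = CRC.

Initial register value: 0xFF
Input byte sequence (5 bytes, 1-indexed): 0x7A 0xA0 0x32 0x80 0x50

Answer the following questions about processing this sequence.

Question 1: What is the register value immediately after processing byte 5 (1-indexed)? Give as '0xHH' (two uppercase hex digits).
Answer: 0xB3

Derivation:
After byte 1 (0x7A): reg=0x92
After byte 2 (0xA0): reg=0x9E
After byte 3 (0x32): reg=0x4D
After byte 4 (0x80): reg=0x6D
After byte 5 (0x50): reg=0xB3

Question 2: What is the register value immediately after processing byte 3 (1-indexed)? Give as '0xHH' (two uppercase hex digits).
After byte 1 (0x7A): reg=0x92
After byte 2 (0xA0): reg=0x9E
After byte 3 (0x32): reg=0x4D

Answer: 0x4D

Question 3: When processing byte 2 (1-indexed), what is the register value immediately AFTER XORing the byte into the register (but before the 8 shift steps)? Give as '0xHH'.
Register before byte 2: 0x92
Byte 2: 0xA0
0x92 XOR 0xA0 = 0x32

Answer: 0x32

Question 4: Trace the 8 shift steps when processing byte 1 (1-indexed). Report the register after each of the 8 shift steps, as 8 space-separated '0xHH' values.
Answer: 0x0D 0x1A 0x34 0x68 0xD0 0xA7 0x49 0x92

Derivation:
Register before byte 1: 0xFF
After XOR with byte 0x7A: 0x85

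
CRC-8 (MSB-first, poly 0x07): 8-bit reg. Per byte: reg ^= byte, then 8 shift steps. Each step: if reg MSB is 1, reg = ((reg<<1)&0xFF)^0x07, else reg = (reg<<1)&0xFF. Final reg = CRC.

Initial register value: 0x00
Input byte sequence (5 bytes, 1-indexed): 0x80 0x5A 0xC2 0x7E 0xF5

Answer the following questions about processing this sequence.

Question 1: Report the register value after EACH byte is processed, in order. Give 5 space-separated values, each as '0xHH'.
0x89 0x37 0xC5 0x28 0x1D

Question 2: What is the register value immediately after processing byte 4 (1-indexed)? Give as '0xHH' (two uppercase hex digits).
After byte 1 (0x80): reg=0x89
After byte 2 (0x5A): reg=0x37
After byte 3 (0xC2): reg=0xC5
After byte 4 (0x7E): reg=0x28

Answer: 0x28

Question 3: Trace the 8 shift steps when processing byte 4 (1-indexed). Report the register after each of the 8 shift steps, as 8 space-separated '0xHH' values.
Answer: 0x71 0xE2 0xC3 0x81 0x05 0x0A 0x14 0x28

Derivation:
After byte 1 (0x80): reg=0x89
After byte 2 (0x5A): reg=0x37
After byte 3 (0xC2): reg=0xC5
Register before byte 4: 0xC5
After XOR with byte 0x7E: 0xBB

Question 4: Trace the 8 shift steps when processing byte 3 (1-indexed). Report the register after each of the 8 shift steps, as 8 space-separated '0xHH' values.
Answer: 0xED 0xDD 0xBD 0x7D 0xFA 0xF3 0xE1 0xC5

Derivation:
After byte 1 (0x80): reg=0x89
After byte 2 (0x5A): reg=0x37
Register before byte 3: 0x37
After XOR with byte 0xC2: 0xF5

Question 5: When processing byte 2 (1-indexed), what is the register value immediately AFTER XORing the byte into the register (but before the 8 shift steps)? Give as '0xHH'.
Answer: 0xD3

Derivation:
Register before byte 2: 0x89
Byte 2: 0x5A
0x89 XOR 0x5A = 0xD3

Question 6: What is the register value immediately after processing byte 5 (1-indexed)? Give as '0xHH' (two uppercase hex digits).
Answer: 0x1D

Derivation:
After byte 1 (0x80): reg=0x89
After byte 2 (0x5A): reg=0x37
After byte 3 (0xC2): reg=0xC5
After byte 4 (0x7E): reg=0x28
After byte 5 (0xF5): reg=0x1D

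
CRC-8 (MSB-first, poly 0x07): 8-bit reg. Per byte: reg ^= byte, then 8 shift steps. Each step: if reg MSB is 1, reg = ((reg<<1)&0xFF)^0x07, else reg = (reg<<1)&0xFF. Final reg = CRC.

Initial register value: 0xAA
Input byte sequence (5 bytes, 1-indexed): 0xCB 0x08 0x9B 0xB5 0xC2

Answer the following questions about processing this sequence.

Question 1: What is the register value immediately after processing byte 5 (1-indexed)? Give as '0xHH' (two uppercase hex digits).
Answer: 0x75

Derivation:
After byte 1 (0xCB): reg=0x20
After byte 2 (0x08): reg=0xD8
After byte 3 (0x9B): reg=0xCE
After byte 4 (0xB5): reg=0x66
After byte 5 (0xC2): reg=0x75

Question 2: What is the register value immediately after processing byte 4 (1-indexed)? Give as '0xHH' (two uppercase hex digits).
Answer: 0x66

Derivation:
After byte 1 (0xCB): reg=0x20
After byte 2 (0x08): reg=0xD8
After byte 3 (0x9B): reg=0xCE
After byte 4 (0xB5): reg=0x66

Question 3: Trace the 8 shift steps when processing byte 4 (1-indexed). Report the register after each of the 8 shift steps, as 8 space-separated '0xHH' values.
After byte 1 (0xCB): reg=0x20
After byte 2 (0x08): reg=0xD8
After byte 3 (0x9B): reg=0xCE
Register before byte 4: 0xCE
After XOR with byte 0xB5: 0x7B

Answer: 0xF6 0xEB 0xD1 0xA5 0x4D 0x9A 0x33 0x66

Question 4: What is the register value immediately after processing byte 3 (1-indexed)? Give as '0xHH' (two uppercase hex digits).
Answer: 0xCE

Derivation:
After byte 1 (0xCB): reg=0x20
After byte 2 (0x08): reg=0xD8
After byte 3 (0x9B): reg=0xCE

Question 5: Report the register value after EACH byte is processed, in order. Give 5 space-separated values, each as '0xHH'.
0x20 0xD8 0xCE 0x66 0x75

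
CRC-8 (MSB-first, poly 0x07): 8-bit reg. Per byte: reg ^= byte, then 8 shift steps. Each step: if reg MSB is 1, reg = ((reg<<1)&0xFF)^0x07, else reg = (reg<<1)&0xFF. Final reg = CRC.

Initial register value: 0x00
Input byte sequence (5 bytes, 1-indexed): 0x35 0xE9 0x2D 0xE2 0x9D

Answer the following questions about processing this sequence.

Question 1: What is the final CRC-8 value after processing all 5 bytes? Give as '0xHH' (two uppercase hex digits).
After byte 1 (0x35): reg=0x8B
After byte 2 (0xE9): reg=0x29
After byte 3 (0x2D): reg=0x1C
After byte 4 (0xE2): reg=0xF4
After byte 5 (0x9D): reg=0x18

Answer: 0x18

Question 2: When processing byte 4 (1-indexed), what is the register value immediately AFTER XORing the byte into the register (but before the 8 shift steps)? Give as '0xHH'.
Register before byte 4: 0x1C
Byte 4: 0xE2
0x1C XOR 0xE2 = 0xFE

Answer: 0xFE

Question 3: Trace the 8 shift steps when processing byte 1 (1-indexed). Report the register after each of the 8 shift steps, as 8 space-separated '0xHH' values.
Answer: 0x6A 0xD4 0xAF 0x59 0xB2 0x63 0xC6 0x8B

Derivation:
Register before byte 1: 0x00
After XOR with byte 0x35: 0x35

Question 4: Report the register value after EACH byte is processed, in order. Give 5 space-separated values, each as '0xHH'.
0x8B 0x29 0x1C 0xF4 0x18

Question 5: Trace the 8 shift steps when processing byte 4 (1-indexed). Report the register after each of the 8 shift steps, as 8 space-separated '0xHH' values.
Answer: 0xFB 0xF1 0xE5 0xCD 0x9D 0x3D 0x7A 0xF4

Derivation:
After byte 1 (0x35): reg=0x8B
After byte 2 (0xE9): reg=0x29
After byte 3 (0x2D): reg=0x1C
Register before byte 4: 0x1C
After XOR with byte 0xE2: 0xFE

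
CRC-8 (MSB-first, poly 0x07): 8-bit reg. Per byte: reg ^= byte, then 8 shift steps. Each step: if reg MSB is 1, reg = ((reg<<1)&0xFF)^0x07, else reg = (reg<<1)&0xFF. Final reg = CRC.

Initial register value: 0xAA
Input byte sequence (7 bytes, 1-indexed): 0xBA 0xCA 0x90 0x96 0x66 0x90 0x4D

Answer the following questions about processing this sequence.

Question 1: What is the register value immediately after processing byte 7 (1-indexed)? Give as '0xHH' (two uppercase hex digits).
Answer: 0x6E

Derivation:
After byte 1 (0xBA): reg=0x70
After byte 2 (0xCA): reg=0x2F
After byte 3 (0x90): reg=0x34
After byte 4 (0x96): reg=0x67
After byte 5 (0x66): reg=0x07
After byte 6 (0x90): reg=0xEC
After byte 7 (0x4D): reg=0x6E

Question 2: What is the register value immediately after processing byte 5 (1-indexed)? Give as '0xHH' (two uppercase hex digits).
After byte 1 (0xBA): reg=0x70
After byte 2 (0xCA): reg=0x2F
After byte 3 (0x90): reg=0x34
After byte 4 (0x96): reg=0x67
After byte 5 (0x66): reg=0x07

Answer: 0x07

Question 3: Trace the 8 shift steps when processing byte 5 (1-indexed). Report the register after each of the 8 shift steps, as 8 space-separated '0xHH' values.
After byte 1 (0xBA): reg=0x70
After byte 2 (0xCA): reg=0x2F
After byte 3 (0x90): reg=0x34
After byte 4 (0x96): reg=0x67
Register before byte 5: 0x67
After XOR with byte 0x66: 0x01

Answer: 0x02 0x04 0x08 0x10 0x20 0x40 0x80 0x07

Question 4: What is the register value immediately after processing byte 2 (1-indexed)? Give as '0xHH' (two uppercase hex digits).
After byte 1 (0xBA): reg=0x70
After byte 2 (0xCA): reg=0x2F

Answer: 0x2F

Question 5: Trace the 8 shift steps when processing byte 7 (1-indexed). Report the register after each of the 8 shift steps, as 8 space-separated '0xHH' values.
Answer: 0x45 0x8A 0x13 0x26 0x4C 0x98 0x37 0x6E

Derivation:
After byte 1 (0xBA): reg=0x70
After byte 2 (0xCA): reg=0x2F
After byte 3 (0x90): reg=0x34
After byte 4 (0x96): reg=0x67
After byte 5 (0x66): reg=0x07
After byte 6 (0x90): reg=0xEC
Register before byte 7: 0xEC
After XOR with byte 0x4D: 0xA1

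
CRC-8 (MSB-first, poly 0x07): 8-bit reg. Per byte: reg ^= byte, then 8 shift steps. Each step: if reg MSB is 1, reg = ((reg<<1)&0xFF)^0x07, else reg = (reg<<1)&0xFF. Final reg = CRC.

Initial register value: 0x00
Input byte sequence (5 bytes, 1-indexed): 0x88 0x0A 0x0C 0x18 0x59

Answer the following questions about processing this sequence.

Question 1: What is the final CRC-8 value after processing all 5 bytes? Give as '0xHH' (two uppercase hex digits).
Answer: 0x9F

Derivation:
After byte 1 (0x88): reg=0xB1
After byte 2 (0x0A): reg=0x28
After byte 3 (0x0C): reg=0xFC
After byte 4 (0x18): reg=0xB2
After byte 5 (0x59): reg=0x9F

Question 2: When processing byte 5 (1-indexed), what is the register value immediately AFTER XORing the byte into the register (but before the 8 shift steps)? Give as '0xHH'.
Answer: 0xEB

Derivation:
Register before byte 5: 0xB2
Byte 5: 0x59
0xB2 XOR 0x59 = 0xEB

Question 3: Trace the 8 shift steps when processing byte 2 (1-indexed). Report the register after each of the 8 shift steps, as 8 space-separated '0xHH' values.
After byte 1 (0x88): reg=0xB1
Register before byte 2: 0xB1
After XOR with byte 0x0A: 0xBB

Answer: 0x71 0xE2 0xC3 0x81 0x05 0x0A 0x14 0x28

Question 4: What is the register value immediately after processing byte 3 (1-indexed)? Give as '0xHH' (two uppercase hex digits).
After byte 1 (0x88): reg=0xB1
After byte 2 (0x0A): reg=0x28
After byte 3 (0x0C): reg=0xFC

Answer: 0xFC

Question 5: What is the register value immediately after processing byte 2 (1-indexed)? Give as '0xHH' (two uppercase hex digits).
After byte 1 (0x88): reg=0xB1
After byte 2 (0x0A): reg=0x28

Answer: 0x28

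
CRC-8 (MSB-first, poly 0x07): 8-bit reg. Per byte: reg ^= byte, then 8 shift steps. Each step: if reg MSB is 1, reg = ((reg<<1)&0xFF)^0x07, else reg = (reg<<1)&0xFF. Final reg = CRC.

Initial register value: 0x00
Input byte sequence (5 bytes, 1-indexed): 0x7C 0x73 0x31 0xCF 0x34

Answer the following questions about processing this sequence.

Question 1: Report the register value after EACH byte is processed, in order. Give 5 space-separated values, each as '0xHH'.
0x73 0x00 0x97 0x8F 0x28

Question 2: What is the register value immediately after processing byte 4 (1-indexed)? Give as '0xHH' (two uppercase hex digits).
After byte 1 (0x7C): reg=0x73
After byte 2 (0x73): reg=0x00
After byte 3 (0x31): reg=0x97
After byte 4 (0xCF): reg=0x8F

Answer: 0x8F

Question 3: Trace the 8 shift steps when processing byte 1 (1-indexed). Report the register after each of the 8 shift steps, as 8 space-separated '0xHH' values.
Register before byte 1: 0x00
After XOR with byte 0x7C: 0x7C

Answer: 0xF8 0xF7 0xE9 0xD5 0xAD 0x5D 0xBA 0x73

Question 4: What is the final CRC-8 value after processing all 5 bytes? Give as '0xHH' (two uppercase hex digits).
After byte 1 (0x7C): reg=0x73
After byte 2 (0x73): reg=0x00
After byte 3 (0x31): reg=0x97
After byte 4 (0xCF): reg=0x8F
After byte 5 (0x34): reg=0x28

Answer: 0x28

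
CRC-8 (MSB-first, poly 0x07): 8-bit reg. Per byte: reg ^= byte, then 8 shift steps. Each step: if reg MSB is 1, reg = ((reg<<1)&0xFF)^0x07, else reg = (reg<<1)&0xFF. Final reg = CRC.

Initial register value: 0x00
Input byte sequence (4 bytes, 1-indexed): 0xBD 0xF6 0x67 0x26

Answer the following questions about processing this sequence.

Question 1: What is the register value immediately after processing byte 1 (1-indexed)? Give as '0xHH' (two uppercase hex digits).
Answer: 0x3A

Derivation:
After byte 1 (0xBD): reg=0x3A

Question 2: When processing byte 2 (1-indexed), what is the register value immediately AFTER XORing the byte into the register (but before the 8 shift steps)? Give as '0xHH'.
Answer: 0xCC

Derivation:
Register before byte 2: 0x3A
Byte 2: 0xF6
0x3A XOR 0xF6 = 0xCC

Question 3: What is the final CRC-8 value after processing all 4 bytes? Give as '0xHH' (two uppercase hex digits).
Answer: 0x1B

Derivation:
After byte 1 (0xBD): reg=0x3A
After byte 2 (0xF6): reg=0x6A
After byte 3 (0x67): reg=0x23
After byte 4 (0x26): reg=0x1B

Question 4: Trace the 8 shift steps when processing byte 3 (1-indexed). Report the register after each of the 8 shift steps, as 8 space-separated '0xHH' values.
After byte 1 (0xBD): reg=0x3A
After byte 2 (0xF6): reg=0x6A
Register before byte 3: 0x6A
After XOR with byte 0x67: 0x0D

Answer: 0x1A 0x34 0x68 0xD0 0xA7 0x49 0x92 0x23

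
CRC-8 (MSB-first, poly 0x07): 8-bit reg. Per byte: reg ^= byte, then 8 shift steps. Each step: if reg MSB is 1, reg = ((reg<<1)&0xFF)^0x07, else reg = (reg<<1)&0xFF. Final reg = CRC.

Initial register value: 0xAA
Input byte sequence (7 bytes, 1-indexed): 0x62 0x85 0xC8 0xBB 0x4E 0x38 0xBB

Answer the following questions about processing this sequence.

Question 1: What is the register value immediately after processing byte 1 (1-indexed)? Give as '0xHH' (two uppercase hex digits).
Answer: 0x76

Derivation:
After byte 1 (0x62): reg=0x76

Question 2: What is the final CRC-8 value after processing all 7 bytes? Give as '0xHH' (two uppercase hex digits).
After byte 1 (0x62): reg=0x76
After byte 2 (0x85): reg=0xD7
After byte 3 (0xC8): reg=0x5D
After byte 4 (0xBB): reg=0xBC
After byte 5 (0x4E): reg=0xD0
After byte 6 (0x38): reg=0x96
After byte 7 (0xBB): reg=0xC3

Answer: 0xC3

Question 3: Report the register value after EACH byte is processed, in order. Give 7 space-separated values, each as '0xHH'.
0x76 0xD7 0x5D 0xBC 0xD0 0x96 0xC3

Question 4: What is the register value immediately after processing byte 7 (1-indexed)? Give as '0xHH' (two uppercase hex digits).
After byte 1 (0x62): reg=0x76
After byte 2 (0x85): reg=0xD7
After byte 3 (0xC8): reg=0x5D
After byte 4 (0xBB): reg=0xBC
After byte 5 (0x4E): reg=0xD0
After byte 6 (0x38): reg=0x96
After byte 7 (0xBB): reg=0xC3

Answer: 0xC3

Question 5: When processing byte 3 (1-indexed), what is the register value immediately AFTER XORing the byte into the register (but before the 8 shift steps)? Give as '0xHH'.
Answer: 0x1F

Derivation:
Register before byte 3: 0xD7
Byte 3: 0xC8
0xD7 XOR 0xC8 = 0x1F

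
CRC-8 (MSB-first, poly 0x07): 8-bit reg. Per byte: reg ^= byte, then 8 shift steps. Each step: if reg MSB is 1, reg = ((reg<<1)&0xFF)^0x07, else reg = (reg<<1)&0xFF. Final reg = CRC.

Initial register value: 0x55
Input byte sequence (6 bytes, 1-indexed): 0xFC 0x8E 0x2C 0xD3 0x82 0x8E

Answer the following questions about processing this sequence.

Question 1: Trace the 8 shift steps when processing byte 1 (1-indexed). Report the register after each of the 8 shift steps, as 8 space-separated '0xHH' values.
Register before byte 1: 0x55
After XOR with byte 0xFC: 0xA9

Answer: 0x55 0xAA 0x53 0xA6 0x4B 0x96 0x2B 0x56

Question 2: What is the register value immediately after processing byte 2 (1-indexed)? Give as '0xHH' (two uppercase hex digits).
Answer: 0x06

Derivation:
After byte 1 (0xFC): reg=0x56
After byte 2 (0x8E): reg=0x06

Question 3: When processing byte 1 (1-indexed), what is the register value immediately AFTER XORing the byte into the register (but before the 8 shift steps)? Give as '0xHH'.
Answer: 0xA9

Derivation:
Register before byte 1: 0x55
Byte 1: 0xFC
0x55 XOR 0xFC = 0xA9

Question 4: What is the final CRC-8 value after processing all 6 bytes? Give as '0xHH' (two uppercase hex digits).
Answer: 0xFF

Derivation:
After byte 1 (0xFC): reg=0x56
After byte 2 (0x8E): reg=0x06
After byte 3 (0x2C): reg=0xD6
After byte 4 (0xD3): reg=0x1B
After byte 5 (0x82): reg=0xC6
After byte 6 (0x8E): reg=0xFF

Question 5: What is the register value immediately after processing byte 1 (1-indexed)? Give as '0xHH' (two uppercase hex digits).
After byte 1 (0xFC): reg=0x56

Answer: 0x56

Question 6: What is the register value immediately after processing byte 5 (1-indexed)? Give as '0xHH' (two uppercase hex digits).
Answer: 0xC6

Derivation:
After byte 1 (0xFC): reg=0x56
After byte 2 (0x8E): reg=0x06
After byte 3 (0x2C): reg=0xD6
After byte 4 (0xD3): reg=0x1B
After byte 5 (0x82): reg=0xC6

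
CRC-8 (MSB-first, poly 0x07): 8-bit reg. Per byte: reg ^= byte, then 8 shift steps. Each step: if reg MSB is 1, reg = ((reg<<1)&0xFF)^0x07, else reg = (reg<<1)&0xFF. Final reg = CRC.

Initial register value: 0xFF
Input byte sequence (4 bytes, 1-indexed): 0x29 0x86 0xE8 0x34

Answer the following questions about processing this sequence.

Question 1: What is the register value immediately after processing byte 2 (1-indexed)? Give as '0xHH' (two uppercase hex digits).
After byte 1 (0x29): reg=0x2C
After byte 2 (0x86): reg=0x5F

Answer: 0x5F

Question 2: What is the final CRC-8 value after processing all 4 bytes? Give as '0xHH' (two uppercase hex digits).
After byte 1 (0x29): reg=0x2C
After byte 2 (0x86): reg=0x5F
After byte 3 (0xE8): reg=0x0C
After byte 4 (0x34): reg=0xA8

Answer: 0xA8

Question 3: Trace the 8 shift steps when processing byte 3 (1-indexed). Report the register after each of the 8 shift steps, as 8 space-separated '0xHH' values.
Answer: 0x69 0xD2 0xA3 0x41 0x82 0x03 0x06 0x0C

Derivation:
After byte 1 (0x29): reg=0x2C
After byte 2 (0x86): reg=0x5F
Register before byte 3: 0x5F
After XOR with byte 0xE8: 0xB7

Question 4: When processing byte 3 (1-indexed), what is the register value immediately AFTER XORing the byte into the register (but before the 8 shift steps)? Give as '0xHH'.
Register before byte 3: 0x5F
Byte 3: 0xE8
0x5F XOR 0xE8 = 0xB7

Answer: 0xB7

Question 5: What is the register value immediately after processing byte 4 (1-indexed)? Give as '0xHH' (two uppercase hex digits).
Answer: 0xA8

Derivation:
After byte 1 (0x29): reg=0x2C
After byte 2 (0x86): reg=0x5F
After byte 3 (0xE8): reg=0x0C
After byte 4 (0x34): reg=0xA8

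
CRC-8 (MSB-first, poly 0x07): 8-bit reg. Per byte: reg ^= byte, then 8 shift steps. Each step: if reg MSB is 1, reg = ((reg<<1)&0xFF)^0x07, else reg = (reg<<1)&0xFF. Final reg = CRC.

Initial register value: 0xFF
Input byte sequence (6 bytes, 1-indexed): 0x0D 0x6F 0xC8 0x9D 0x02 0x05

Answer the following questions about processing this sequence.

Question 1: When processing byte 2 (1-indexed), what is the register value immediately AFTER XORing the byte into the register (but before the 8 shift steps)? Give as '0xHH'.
Register before byte 2: 0xD0
Byte 2: 0x6F
0xD0 XOR 0x6F = 0xBF

Answer: 0xBF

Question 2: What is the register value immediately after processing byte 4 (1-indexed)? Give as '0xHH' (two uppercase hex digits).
After byte 1 (0x0D): reg=0xD0
After byte 2 (0x6F): reg=0x34
After byte 3 (0xC8): reg=0xFA
After byte 4 (0x9D): reg=0x32

Answer: 0x32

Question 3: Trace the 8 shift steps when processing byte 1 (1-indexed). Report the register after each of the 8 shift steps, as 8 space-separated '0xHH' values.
Register before byte 1: 0xFF
After XOR with byte 0x0D: 0xF2

Answer: 0xE3 0xC1 0x85 0x0D 0x1A 0x34 0x68 0xD0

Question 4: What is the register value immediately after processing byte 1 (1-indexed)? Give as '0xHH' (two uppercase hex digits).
After byte 1 (0x0D): reg=0xD0

Answer: 0xD0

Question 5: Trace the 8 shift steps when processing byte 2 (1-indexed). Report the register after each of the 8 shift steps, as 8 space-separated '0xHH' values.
After byte 1 (0x0D): reg=0xD0
Register before byte 2: 0xD0
After XOR with byte 0x6F: 0xBF

Answer: 0x79 0xF2 0xE3 0xC1 0x85 0x0D 0x1A 0x34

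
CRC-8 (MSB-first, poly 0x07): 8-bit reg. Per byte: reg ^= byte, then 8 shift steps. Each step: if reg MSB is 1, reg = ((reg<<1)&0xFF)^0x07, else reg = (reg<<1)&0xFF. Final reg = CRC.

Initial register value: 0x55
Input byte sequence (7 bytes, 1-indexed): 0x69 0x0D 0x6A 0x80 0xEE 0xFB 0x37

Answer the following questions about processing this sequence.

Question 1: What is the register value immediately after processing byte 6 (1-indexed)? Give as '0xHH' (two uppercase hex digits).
Answer: 0x02

Derivation:
After byte 1 (0x69): reg=0xB4
After byte 2 (0x0D): reg=0x26
After byte 3 (0x6A): reg=0xE3
After byte 4 (0x80): reg=0x2E
After byte 5 (0xEE): reg=0x4E
After byte 6 (0xFB): reg=0x02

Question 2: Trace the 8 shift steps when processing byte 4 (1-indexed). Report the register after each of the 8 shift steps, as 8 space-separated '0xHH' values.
After byte 1 (0x69): reg=0xB4
After byte 2 (0x0D): reg=0x26
After byte 3 (0x6A): reg=0xE3
Register before byte 4: 0xE3
After XOR with byte 0x80: 0x63

Answer: 0xC6 0x8B 0x11 0x22 0x44 0x88 0x17 0x2E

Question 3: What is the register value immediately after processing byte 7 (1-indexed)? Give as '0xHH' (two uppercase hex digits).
After byte 1 (0x69): reg=0xB4
After byte 2 (0x0D): reg=0x26
After byte 3 (0x6A): reg=0xE3
After byte 4 (0x80): reg=0x2E
After byte 5 (0xEE): reg=0x4E
After byte 6 (0xFB): reg=0x02
After byte 7 (0x37): reg=0x8B

Answer: 0x8B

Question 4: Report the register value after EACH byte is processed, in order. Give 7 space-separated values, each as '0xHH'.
0xB4 0x26 0xE3 0x2E 0x4E 0x02 0x8B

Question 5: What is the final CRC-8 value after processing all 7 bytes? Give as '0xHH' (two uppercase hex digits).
Answer: 0x8B

Derivation:
After byte 1 (0x69): reg=0xB4
After byte 2 (0x0D): reg=0x26
After byte 3 (0x6A): reg=0xE3
After byte 4 (0x80): reg=0x2E
After byte 5 (0xEE): reg=0x4E
After byte 6 (0xFB): reg=0x02
After byte 7 (0x37): reg=0x8B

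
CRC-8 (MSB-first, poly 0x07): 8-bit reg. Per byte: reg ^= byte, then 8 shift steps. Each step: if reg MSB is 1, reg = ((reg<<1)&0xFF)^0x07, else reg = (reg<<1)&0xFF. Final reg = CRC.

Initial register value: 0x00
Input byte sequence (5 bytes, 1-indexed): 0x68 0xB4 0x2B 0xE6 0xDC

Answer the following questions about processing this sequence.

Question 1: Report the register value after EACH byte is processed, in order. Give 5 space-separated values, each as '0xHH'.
0x1F 0x58 0x5E 0x21 0xFD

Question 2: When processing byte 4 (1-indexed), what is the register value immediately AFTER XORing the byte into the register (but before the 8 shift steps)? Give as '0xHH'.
Answer: 0xB8

Derivation:
Register before byte 4: 0x5E
Byte 4: 0xE6
0x5E XOR 0xE6 = 0xB8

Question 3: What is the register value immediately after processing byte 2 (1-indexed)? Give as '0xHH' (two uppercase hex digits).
After byte 1 (0x68): reg=0x1F
After byte 2 (0xB4): reg=0x58

Answer: 0x58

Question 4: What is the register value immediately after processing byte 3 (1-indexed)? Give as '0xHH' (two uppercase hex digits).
Answer: 0x5E

Derivation:
After byte 1 (0x68): reg=0x1F
After byte 2 (0xB4): reg=0x58
After byte 3 (0x2B): reg=0x5E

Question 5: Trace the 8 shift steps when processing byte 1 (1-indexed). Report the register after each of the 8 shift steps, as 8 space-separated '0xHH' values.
Register before byte 1: 0x00
After XOR with byte 0x68: 0x68

Answer: 0xD0 0xA7 0x49 0x92 0x23 0x46 0x8C 0x1F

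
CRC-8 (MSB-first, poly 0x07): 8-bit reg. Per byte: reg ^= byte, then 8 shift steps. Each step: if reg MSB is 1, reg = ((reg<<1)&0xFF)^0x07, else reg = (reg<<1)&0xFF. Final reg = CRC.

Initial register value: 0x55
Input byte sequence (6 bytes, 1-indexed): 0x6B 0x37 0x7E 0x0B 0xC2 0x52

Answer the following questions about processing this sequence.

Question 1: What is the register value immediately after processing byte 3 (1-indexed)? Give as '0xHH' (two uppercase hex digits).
Answer: 0x22

Derivation:
After byte 1 (0x6B): reg=0xBA
After byte 2 (0x37): reg=0xAA
After byte 3 (0x7E): reg=0x22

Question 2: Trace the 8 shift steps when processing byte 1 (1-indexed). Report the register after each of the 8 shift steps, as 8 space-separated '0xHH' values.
Answer: 0x7C 0xF8 0xF7 0xE9 0xD5 0xAD 0x5D 0xBA

Derivation:
Register before byte 1: 0x55
After XOR with byte 0x6B: 0x3E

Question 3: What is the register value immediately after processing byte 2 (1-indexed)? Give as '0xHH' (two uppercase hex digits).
Answer: 0xAA

Derivation:
After byte 1 (0x6B): reg=0xBA
After byte 2 (0x37): reg=0xAA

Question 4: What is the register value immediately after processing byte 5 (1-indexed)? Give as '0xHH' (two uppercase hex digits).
Answer: 0x53

Derivation:
After byte 1 (0x6B): reg=0xBA
After byte 2 (0x37): reg=0xAA
After byte 3 (0x7E): reg=0x22
After byte 4 (0x0B): reg=0xDF
After byte 5 (0xC2): reg=0x53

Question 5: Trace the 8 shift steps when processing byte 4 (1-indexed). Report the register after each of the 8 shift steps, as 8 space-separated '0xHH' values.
Answer: 0x52 0xA4 0x4F 0x9E 0x3B 0x76 0xEC 0xDF

Derivation:
After byte 1 (0x6B): reg=0xBA
After byte 2 (0x37): reg=0xAA
After byte 3 (0x7E): reg=0x22
Register before byte 4: 0x22
After XOR with byte 0x0B: 0x29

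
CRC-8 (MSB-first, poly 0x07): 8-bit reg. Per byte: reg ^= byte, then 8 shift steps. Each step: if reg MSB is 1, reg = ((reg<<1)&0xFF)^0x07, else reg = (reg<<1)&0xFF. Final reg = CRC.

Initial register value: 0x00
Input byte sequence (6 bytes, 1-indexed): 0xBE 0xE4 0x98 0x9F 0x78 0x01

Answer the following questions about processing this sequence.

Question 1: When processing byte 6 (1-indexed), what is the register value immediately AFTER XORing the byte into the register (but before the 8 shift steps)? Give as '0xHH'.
Answer: 0x1B

Derivation:
Register before byte 6: 0x1A
Byte 6: 0x01
0x1A XOR 0x01 = 0x1B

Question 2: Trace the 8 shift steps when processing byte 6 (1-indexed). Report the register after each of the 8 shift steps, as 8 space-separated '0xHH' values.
Answer: 0x36 0x6C 0xD8 0xB7 0x69 0xD2 0xA3 0x41

Derivation:
After byte 1 (0xBE): reg=0x33
After byte 2 (0xE4): reg=0x2B
After byte 3 (0x98): reg=0x10
After byte 4 (0x9F): reg=0xA4
After byte 5 (0x78): reg=0x1A
Register before byte 6: 0x1A
After XOR with byte 0x01: 0x1B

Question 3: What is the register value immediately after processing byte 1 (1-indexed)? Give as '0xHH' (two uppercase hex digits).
After byte 1 (0xBE): reg=0x33

Answer: 0x33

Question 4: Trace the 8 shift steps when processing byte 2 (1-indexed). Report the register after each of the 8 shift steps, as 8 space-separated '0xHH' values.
Answer: 0xA9 0x55 0xAA 0x53 0xA6 0x4B 0x96 0x2B

Derivation:
After byte 1 (0xBE): reg=0x33
Register before byte 2: 0x33
After XOR with byte 0xE4: 0xD7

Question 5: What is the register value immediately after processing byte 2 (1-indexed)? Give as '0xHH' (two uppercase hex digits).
After byte 1 (0xBE): reg=0x33
After byte 2 (0xE4): reg=0x2B

Answer: 0x2B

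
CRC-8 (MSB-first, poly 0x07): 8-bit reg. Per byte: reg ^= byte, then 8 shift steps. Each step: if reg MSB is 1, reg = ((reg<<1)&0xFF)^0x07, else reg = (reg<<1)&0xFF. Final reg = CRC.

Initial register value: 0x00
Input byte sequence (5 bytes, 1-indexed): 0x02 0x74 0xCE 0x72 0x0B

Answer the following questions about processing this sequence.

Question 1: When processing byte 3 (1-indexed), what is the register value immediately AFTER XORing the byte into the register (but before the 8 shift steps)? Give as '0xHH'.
Answer: 0xAF

Derivation:
Register before byte 3: 0x61
Byte 3: 0xCE
0x61 XOR 0xCE = 0xAF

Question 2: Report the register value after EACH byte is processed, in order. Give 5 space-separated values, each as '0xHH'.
0x0E 0x61 0x44 0x82 0xB6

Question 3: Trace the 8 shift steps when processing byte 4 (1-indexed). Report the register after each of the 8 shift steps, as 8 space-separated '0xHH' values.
After byte 1 (0x02): reg=0x0E
After byte 2 (0x74): reg=0x61
After byte 3 (0xCE): reg=0x44
Register before byte 4: 0x44
After XOR with byte 0x72: 0x36

Answer: 0x6C 0xD8 0xB7 0x69 0xD2 0xA3 0x41 0x82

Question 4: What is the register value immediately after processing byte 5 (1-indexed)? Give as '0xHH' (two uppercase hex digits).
Answer: 0xB6

Derivation:
After byte 1 (0x02): reg=0x0E
After byte 2 (0x74): reg=0x61
After byte 3 (0xCE): reg=0x44
After byte 4 (0x72): reg=0x82
After byte 5 (0x0B): reg=0xB6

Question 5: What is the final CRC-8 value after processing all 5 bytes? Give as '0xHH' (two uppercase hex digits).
After byte 1 (0x02): reg=0x0E
After byte 2 (0x74): reg=0x61
After byte 3 (0xCE): reg=0x44
After byte 4 (0x72): reg=0x82
After byte 5 (0x0B): reg=0xB6

Answer: 0xB6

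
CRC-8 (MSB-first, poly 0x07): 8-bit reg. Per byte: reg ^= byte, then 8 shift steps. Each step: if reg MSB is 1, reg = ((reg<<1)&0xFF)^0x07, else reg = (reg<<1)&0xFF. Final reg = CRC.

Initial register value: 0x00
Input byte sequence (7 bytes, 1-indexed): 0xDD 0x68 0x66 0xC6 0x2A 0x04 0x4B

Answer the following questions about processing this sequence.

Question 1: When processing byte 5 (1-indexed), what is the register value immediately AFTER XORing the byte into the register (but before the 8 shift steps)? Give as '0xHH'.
Answer: 0x5A

Derivation:
Register before byte 5: 0x70
Byte 5: 0x2A
0x70 XOR 0x2A = 0x5A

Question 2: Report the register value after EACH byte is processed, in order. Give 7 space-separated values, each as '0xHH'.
0x1D 0x4C 0xD6 0x70 0x81 0x92 0x01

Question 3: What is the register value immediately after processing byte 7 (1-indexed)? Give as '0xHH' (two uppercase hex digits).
Answer: 0x01

Derivation:
After byte 1 (0xDD): reg=0x1D
After byte 2 (0x68): reg=0x4C
After byte 3 (0x66): reg=0xD6
After byte 4 (0xC6): reg=0x70
After byte 5 (0x2A): reg=0x81
After byte 6 (0x04): reg=0x92
After byte 7 (0x4B): reg=0x01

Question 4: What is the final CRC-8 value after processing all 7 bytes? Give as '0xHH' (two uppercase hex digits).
After byte 1 (0xDD): reg=0x1D
After byte 2 (0x68): reg=0x4C
After byte 3 (0x66): reg=0xD6
After byte 4 (0xC6): reg=0x70
After byte 5 (0x2A): reg=0x81
After byte 6 (0x04): reg=0x92
After byte 7 (0x4B): reg=0x01

Answer: 0x01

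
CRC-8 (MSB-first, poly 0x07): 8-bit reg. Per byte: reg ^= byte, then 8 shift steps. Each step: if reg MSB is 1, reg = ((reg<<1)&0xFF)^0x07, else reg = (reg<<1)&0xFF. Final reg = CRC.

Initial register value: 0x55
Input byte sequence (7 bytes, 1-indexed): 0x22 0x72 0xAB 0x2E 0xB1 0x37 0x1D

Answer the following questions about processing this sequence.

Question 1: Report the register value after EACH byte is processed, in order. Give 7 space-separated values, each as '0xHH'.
0x42 0x90 0xA1 0xA4 0x6B 0x93 0xA3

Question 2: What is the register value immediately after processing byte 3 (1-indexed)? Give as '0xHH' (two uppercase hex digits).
After byte 1 (0x22): reg=0x42
After byte 2 (0x72): reg=0x90
After byte 3 (0xAB): reg=0xA1

Answer: 0xA1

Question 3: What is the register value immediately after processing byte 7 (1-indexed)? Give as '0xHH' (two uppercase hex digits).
After byte 1 (0x22): reg=0x42
After byte 2 (0x72): reg=0x90
After byte 3 (0xAB): reg=0xA1
After byte 4 (0x2E): reg=0xA4
After byte 5 (0xB1): reg=0x6B
After byte 6 (0x37): reg=0x93
After byte 7 (0x1D): reg=0xA3

Answer: 0xA3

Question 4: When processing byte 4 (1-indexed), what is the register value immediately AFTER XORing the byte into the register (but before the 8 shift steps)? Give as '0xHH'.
Register before byte 4: 0xA1
Byte 4: 0x2E
0xA1 XOR 0x2E = 0x8F

Answer: 0x8F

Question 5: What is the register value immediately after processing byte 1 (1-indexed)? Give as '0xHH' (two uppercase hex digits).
After byte 1 (0x22): reg=0x42

Answer: 0x42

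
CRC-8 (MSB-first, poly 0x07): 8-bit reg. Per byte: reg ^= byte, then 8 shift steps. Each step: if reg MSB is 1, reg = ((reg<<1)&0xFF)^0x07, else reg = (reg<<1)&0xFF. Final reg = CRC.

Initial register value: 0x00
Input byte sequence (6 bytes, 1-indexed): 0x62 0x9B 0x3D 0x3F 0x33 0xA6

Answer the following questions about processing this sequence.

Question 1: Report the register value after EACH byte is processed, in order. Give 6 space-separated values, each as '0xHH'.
0x29 0x17 0xD6 0x91 0x67 0x49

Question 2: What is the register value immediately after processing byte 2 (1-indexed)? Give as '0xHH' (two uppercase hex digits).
Answer: 0x17

Derivation:
After byte 1 (0x62): reg=0x29
After byte 2 (0x9B): reg=0x17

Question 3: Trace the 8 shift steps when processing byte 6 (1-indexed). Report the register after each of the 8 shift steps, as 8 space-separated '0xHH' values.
After byte 1 (0x62): reg=0x29
After byte 2 (0x9B): reg=0x17
After byte 3 (0x3D): reg=0xD6
After byte 4 (0x3F): reg=0x91
After byte 5 (0x33): reg=0x67
Register before byte 6: 0x67
After XOR with byte 0xA6: 0xC1

Answer: 0x85 0x0D 0x1A 0x34 0x68 0xD0 0xA7 0x49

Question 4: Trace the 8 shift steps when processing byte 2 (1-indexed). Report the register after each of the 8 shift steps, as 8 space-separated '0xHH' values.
Answer: 0x63 0xC6 0x8B 0x11 0x22 0x44 0x88 0x17

Derivation:
After byte 1 (0x62): reg=0x29
Register before byte 2: 0x29
After XOR with byte 0x9B: 0xB2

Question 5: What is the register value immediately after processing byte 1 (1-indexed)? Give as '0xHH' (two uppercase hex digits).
Answer: 0x29

Derivation:
After byte 1 (0x62): reg=0x29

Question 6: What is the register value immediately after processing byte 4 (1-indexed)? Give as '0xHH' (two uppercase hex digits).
After byte 1 (0x62): reg=0x29
After byte 2 (0x9B): reg=0x17
After byte 3 (0x3D): reg=0xD6
After byte 4 (0x3F): reg=0x91

Answer: 0x91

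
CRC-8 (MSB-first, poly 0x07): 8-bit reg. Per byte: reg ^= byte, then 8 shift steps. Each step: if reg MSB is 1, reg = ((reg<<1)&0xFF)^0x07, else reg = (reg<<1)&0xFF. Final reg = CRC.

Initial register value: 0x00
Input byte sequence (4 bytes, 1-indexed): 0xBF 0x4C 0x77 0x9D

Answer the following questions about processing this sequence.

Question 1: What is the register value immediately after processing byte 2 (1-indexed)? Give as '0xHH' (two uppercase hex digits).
After byte 1 (0xBF): reg=0x34
After byte 2 (0x4C): reg=0x6F

Answer: 0x6F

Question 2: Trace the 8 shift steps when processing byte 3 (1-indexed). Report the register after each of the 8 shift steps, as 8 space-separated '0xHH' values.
After byte 1 (0xBF): reg=0x34
After byte 2 (0x4C): reg=0x6F
Register before byte 3: 0x6F
After XOR with byte 0x77: 0x18

Answer: 0x30 0x60 0xC0 0x87 0x09 0x12 0x24 0x48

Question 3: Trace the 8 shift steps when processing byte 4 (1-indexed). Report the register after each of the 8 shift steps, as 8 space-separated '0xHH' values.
Answer: 0xAD 0x5D 0xBA 0x73 0xE6 0xCB 0x91 0x25

Derivation:
After byte 1 (0xBF): reg=0x34
After byte 2 (0x4C): reg=0x6F
After byte 3 (0x77): reg=0x48
Register before byte 4: 0x48
After XOR with byte 0x9D: 0xD5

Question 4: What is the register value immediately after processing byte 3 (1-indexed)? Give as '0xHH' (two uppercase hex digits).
Answer: 0x48

Derivation:
After byte 1 (0xBF): reg=0x34
After byte 2 (0x4C): reg=0x6F
After byte 3 (0x77): reg=0x48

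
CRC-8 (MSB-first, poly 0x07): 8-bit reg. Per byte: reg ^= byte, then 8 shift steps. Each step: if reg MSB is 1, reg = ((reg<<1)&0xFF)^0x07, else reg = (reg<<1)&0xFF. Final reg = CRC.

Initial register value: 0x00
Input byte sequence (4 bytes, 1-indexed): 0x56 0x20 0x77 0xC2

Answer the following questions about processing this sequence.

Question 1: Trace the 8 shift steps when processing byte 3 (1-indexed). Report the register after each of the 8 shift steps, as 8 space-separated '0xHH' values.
Answer: 0xCD 0x9D 0x3D 0x7A 0xF4 0xEF 0xD9 0xB5

Derivation:
After byte 1 (0x56): reg=0xA5
After byte 2 (0x20): reg=0x92
Register before byte 3: 0x92
After XOR with byte 0x77: 0xE5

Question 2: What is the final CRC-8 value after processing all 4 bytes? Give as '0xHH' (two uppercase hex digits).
Answer: 0x42

Derivation:
After byte 1 (0x56): reg=0xA5
After byte 2 (0x20): reg=0x92
After byte 3 (0x77): reg=0xB5
After byte 4 (0xC2): reg=0x42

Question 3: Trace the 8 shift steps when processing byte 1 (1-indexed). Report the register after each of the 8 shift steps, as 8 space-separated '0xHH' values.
Register before byte 1: 0x00
After XOR with byte 0x56: 0x56

Answer: 0xAC 0x5F 0xBE 0x7B 0xF6 0xEB 0xD1 0xA5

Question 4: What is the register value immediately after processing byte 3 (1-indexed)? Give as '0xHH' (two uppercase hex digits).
After byte 1 (0x56): reg=0xA5
After byte 2 (0x20): reg=0x92
After byte 3 (0x77): reg=0xB5

Answer: 0xB5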